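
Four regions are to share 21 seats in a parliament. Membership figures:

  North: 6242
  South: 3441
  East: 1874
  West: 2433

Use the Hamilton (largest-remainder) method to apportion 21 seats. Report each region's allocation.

North 9, South 5, East 3, West 4

Total 13990; standard divisor 13990/21 ≈ 666.19.
Standard quotas: North 9.3697, South 5.1652, East 2.8130, West 3.6521.
Lower quotas: North 9, South 5, East 2, West 3 (sum 19, leaving 2 seats).
Remainders in descending order: East 0.8130, West 0.6521, North 0.3697, South 0.1652.
The surplus seats go to East, West.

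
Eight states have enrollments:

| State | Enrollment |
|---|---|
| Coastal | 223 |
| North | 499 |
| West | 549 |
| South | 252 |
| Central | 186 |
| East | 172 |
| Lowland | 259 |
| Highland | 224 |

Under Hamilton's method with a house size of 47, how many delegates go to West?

11

The standard divisor is 2364/47 ≈ 50.298.
Standard quotas: Coastal 4.434, North 9.921, West 10.915, South 5.010, Central 3.698, East 3.420, Lowland 5.149, Highland 4.453.
Lower quotas: Coastal 4, North 9, West 10, South 5, Central 3, East 3, Lowland 5, Highland 4 (sum 43, leaving 4 seats).
Remainders in descending order: North 0.921, West 0.915, Central 0.698, Highland 0.453, Coastal 0.434, East 0.420, Lowland 0.149, South 0.010.
The surplus seats go to North, West, Central, Highland.
West receives 11.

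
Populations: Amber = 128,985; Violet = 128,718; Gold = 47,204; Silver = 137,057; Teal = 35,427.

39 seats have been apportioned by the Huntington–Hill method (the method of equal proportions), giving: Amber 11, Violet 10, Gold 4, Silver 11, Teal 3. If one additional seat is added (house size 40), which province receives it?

Priority for the next seat is population ÷ (√(s·(s+1))).
Priorities: Amber 11226.703, Violet 12272.780, Gold 10555.135, Silver 11929.281, Teal 10226.894.
Highest priority: Violet.

Violet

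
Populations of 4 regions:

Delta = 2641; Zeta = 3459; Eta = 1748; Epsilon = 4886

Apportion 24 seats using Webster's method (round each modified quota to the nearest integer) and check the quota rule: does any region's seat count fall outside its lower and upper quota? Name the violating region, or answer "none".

none

Standard quotas: Delta 4.978, Zeta 6.519, Eta 3.294, Epsilon 9.209.
Webster allocation: Delta 5, Zeta 7, Eta 3, Epsilon 9.
Every allocation lies between the lower and upper quota.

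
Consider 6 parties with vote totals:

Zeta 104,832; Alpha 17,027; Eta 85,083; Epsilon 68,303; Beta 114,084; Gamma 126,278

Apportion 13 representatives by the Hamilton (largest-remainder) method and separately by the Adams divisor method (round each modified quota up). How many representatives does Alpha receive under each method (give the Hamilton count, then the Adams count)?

Hamilton: Zeta 3, Alpha 0, Eta 2, Epsilon 2, Beta 3, Gamma 3.
Adams: Zeta 2, Alpha 1, Eta 2, Epsilon 2, Beta 3, Gamma 3.
Alpha gets 0 under Hamilton and 1 under Adams.

0 and 1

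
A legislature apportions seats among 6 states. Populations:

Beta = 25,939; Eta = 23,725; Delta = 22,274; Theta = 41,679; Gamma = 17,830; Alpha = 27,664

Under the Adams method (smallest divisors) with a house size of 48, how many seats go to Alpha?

Standard divisor 159111/48 ≈ 3314.812; standard quotas: Beta 7.825, Eta 7.157, Delta 6.720, Theta 12.574, Gamma 5.379, Alpha 8.346.
Rounding up gives 8, 8, 7, 13, 6, 9 = 51 seats, so the divisor must be adjusted.
With modified divisor 3500: modified quotas Beta 7.411, Eta 6.779, Delta 6.364, Theta 11.908, Gamma 5.094, Alpha 7.904.
Rounding up: Beta 8, Eta 7, Delta 7, Theta 12, Gamma 6, Alpha 8 (total 48).
Alpha receives 8.

8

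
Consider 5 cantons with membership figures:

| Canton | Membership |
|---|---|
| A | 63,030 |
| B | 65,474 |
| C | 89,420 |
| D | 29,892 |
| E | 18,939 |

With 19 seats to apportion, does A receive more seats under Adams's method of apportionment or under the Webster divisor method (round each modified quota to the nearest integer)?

Adams: A 4, B 5, C 6, D 2, E 2.
Webster: A 5, B 5, C 6, D 2, E 1.
A gets 4 under Adams and 5 under Webster.

Webster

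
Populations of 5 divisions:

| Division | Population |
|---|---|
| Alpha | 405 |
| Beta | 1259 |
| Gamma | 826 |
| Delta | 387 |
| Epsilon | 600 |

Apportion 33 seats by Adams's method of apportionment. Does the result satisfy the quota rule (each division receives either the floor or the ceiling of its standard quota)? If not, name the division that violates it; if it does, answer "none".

Standard quotas: Alpha 3.844, Beta 11.949, Gamma 7.840, Delta 3.673, Epsilon 5.695.
Adams allocation: Alpha 4, Beta 11, Gamma 8, Delta 4, Epsilon 6.
Every allocation lies between the lower and upper quota.

none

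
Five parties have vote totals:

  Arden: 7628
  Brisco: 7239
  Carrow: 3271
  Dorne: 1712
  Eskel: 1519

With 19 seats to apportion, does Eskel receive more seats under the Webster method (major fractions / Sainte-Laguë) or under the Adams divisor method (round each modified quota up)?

Webster: Arden 7, Brisco 6, Carrow 3, Dorne 2, Eskel 1.
Adams: Arden 6, Brisco 6, Carrow 3, Dorne 2, Eskel 2.
Eskel gets 1 under Webster and 2 under Adams.

Adams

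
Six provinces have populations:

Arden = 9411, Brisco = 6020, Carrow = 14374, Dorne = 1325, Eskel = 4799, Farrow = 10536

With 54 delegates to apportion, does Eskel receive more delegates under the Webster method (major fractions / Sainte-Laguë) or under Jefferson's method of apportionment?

Webster: Arden 11, Brisco 7, Carrow 16, Dorne 2, Eskel 6, Farrow 12.
Jefferson: Arden 11, Brisco 7, Carrow 17, Dorne 1, Eskel 5, Farrow 13.
Eskel gets 6 under Webster and 5 under Jefferson.

Webster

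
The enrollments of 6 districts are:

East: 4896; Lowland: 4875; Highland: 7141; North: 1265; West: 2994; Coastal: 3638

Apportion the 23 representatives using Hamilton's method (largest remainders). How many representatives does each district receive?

Total 24809; standard divisor 24809/23 ≈ 1078.652.
Standard quotas: East 4.5390, Lowland 4.5195, Highland 6.6203, North 1.1728, West 2.7757, Coastal 3.3727.
Lower quotas: East 4, Lowland 4, Highland 6, North 1, West 2, Coastal 3 (sum 20, leaving 3 seats).
Remainders in descending order: West 0.7757, Highland 0.6203, East 0.5390, Lowland 0.5195, Coastal 0.3727, North 0.1728.
Largest remainders: West, Highland, East receive the extra seats.

East 5, Lowland 4, Highland 7, North 1, West 3, Coastal 3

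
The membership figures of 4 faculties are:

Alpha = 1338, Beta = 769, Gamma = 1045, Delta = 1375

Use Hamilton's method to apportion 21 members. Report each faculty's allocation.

Standard divisor: 4527 ÷ 21 ≈ 215.571.
Standard quotas: Alpha 6.207, Beta 3.567, Gamma 4.848, Delta 6.378.
Lower quotas: Alpha 6, Beta 3, Gamma 4, Delta 6 (sum 19, leaving 2 seats).
Remainders in descending order: Gamma 0.848, Beta 0.567, Delta 0.378, Alpha 0.207.
Largest remainders: Gamma, Beta receive the extra seats.

Alpha=6, Beta=4, Gamma=5, Delta=6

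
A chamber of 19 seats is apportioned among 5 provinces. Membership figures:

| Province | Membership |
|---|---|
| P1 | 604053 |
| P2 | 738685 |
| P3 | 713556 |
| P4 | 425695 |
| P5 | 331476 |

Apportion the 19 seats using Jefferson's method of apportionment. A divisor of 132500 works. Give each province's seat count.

P1: 4, P2: 5, P3: 5, P4: 3, P5: 2

With modified divisor 132500: modified quotas P1 4.559, P2 5.575, P3 5.385, P4 3.213, P5 2.502.
Rounding down: P1 4, P2 5, P3 5, P4 3, P5 2 (total 19).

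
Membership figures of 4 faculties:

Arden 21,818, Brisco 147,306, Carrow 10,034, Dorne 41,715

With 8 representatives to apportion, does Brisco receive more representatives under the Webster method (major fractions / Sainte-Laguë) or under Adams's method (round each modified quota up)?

Webster

Webster: Arden 1, Brisco 5, Carrow 0, Dorne 2.
Adams: Arden 1, Brisco 4, Carrow 1, Dorne 2.
Brisco gets 5 under Webster and 4 under Adams.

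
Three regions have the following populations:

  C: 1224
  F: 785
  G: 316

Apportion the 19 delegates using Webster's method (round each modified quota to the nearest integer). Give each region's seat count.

Standard divisor 2325/19 ≈ 122.368; standard quotas: C 10.003, F 6.415, G 2.582.
Rounding to the nearest integer gives C 10, F 6, G 3 — total 19, matching the house size, so no adjustment is needed.

C: 10, F: 6, G: 3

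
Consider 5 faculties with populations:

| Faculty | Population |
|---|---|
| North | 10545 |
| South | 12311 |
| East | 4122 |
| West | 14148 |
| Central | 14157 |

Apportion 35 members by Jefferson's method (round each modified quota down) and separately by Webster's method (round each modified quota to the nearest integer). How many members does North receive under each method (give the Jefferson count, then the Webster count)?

Jefferson: North 7, South 8, East 2, West 9, Central 9.
Webster: North 6, South 8, East 3, West 9, Central 9.
North gets 7 under Jefferson and 6 under Webster.

7 and 6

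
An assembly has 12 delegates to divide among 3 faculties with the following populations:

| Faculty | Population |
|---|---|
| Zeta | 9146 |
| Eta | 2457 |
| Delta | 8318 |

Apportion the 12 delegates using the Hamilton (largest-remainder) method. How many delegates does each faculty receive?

Total 19921; standard divisor 19921/12 ≈ 1660.083.
Standard quotas: Zeta 5.5094, Eta 1.4800, Delta 5.0106.
Lower quotas: Zeta 5, Eta 1, Delta 5 (sum 11, leaving 1 seat).
Remainders in descending order: Zeta 0.5094, Eta 0.4800, Delta 0.0106.
The surplus seat goes to Zeta.

Zeta 6, Eta 1, Delta 5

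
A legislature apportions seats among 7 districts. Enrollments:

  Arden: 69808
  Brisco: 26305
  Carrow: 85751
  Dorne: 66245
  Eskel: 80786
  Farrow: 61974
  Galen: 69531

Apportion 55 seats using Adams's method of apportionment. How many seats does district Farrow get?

8

Standard divisor 460400/55 ≈ 8370.909; standard quotas: Arden 8.339, Brisco 3.142, Carrow 10.244, Dorne 7.914, Eskel 9.651, Farrow 7.403, Galen 8.306.
Rounding up gives 9, 4, 11, 8, 10, 8, 9 = 59 seats, so the divisor must be adjusted.
With modified divisor 8827.9: modified quotas Arden 7.908, Brisco 2.980, Carrow 9.714, Dorne 7.504, Eskel 9.151, Farrow 7.020, Galen 7.876.
Rounding up: Arden 8, Brisco 3, Carrow 10, Dorne 8, Eskel 10, Farrow 8, Galen 8 (total 55).
Farrow receives 8.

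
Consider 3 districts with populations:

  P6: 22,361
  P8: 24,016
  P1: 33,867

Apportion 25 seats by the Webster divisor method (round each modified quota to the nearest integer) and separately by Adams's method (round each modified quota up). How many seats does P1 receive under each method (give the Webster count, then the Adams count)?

Webster: P6 7, P8 7, P1 11.
Adams: P6 7, P8 8, P1 10.
P1 gets 11 under Webster and 10 under Adams.

11 and 10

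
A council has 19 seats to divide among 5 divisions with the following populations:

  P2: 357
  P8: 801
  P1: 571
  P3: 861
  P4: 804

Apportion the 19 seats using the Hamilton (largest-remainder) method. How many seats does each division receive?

Standard divisor: 3394 ÷ 19 ≈ 178.632.
Standard quotas: P2 1.999, P8 4.484, P1 3.197, P3 4.820, P4 4.501.
Lower quotas: P2 1, P8 4, P1 3, P3 4, P4 4 (sum 16, leaving 3 seats).
Remainders in descending order: P2 0.999, P3 0.820, P4 0.501, P8 0.484, P1 0.197.
Largest remainders: P2, P3, P4 receive the extra seats.

P2 2; P8 4; P1 3; P3 5; P4 5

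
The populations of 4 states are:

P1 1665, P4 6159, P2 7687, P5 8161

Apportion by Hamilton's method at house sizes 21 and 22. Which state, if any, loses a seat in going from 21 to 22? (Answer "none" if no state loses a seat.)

At 21 seats: P1 2, P4 5, P2 7, P5 7.
At 22 seats: P1 1, P4 6, P2 7, P5 8.
P1 drops from 2 to 1.

P1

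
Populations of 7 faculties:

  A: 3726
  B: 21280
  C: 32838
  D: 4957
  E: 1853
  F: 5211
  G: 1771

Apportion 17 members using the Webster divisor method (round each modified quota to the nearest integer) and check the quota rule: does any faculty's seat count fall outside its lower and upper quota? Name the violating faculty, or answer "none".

Standard quotas: A 0.884, B 5.050, C 7.793, D 1.176, E 0.440, F 1.237, G 0.420.
Webster allocation: A 1, B 6, C 8, D 1, E 0, F 1, G 0.
Every allocation lies between the lower and upper quota.

none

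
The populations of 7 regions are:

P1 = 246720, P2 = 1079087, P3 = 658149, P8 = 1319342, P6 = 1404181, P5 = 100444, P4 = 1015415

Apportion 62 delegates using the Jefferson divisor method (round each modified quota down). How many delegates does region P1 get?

2

Standard divisor 5823338/62 ≈ 93924.806; standard quotas: P1 2.627, P2 11.489, P3 7.007, P8 14.047, P6 14.950, P5 1.069, P4 10.811.
Rounding down gives 2, 11, 7, 14, 14, 1, 10 = 59 seats, so the divisor must be adjusted.
With modified divisor 88900: modified quotas P1 2.775, P2 12.138, P3 7.403, P8 14.841, P6 15.795, P5 1.130, P4 11.422.
Rounding down: P1 2, P2 12, P3 7, P8 14, P6 15, P5 1, P4 11 (total 62).
P1 receives 2.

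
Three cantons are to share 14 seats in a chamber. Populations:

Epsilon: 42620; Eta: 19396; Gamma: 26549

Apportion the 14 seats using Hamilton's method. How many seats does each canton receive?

Total 88565; standard divisor 88565/14 ≈ 6326.071.
Standard quotas: Epsilon 6.7372, Eta 3.0660, Gamma 4.1968.
Lower quotas: Epsilon 6, Eta 3, Gamma 4 (sum 13, leaving 1 seat).
Remainders in descending order: Epsilon 0.7372, Gamma 0.1968, Eta 0.0660.
The surplus seat goes to Epsilon.

Epsilon 7, Eta 3, Gamma 4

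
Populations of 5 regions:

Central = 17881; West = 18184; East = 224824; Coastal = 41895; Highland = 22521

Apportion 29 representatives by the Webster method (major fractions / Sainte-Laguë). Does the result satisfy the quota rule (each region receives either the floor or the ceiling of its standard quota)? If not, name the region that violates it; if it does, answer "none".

East

Standard quotas: Central 1.594, West 1.621, East 20.042, Coastal 3.735, Highland 2.008.
Webster allocation: Central 2, West 2, East 19, Coastal 4, Highland 2.
East has quota 20.042 (lower 20, upper 21) but receives 19 — outside the quota interval.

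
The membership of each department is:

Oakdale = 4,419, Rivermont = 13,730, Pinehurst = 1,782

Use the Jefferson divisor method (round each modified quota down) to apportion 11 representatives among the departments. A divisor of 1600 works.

Oakdale: 2, Rivermont: 8, Pinehurst: 1

With modified divisor 1600: modified quotas Oakdale 2.762, Rivermont 8.581, Pinehurst 1.114.
Rounding down: Oakdale 2, Rivermont 8, Pinehurst 1 (total 11).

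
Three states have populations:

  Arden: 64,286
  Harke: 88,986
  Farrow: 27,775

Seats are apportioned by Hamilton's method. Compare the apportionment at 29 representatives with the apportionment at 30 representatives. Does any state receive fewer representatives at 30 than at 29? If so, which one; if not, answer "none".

At 29 seats: Arden 10, Harke 14, Farrow 5.
At 30 seats: Arden 11, Harke 15, Farrow 4.
Farrow drops from 5 to 4.

Farrow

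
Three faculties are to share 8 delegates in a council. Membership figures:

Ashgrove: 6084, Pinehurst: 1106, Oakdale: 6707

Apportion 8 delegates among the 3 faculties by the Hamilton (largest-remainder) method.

Ashgrove: 3, Pinehurst: 1, Oakdale: 4

Standard divisor: 13897 ÷ 8 ≈ 1737.125.
Standard quotas: Ashgrove 3.5023, Pinehurst 0.6367, Oakdale 3.8610.
Lower quotas: Ashgrove 3, Pinehurst 0, Oakdale 3 (sum 6, leaving 2 seats).
Remainders in descending order: Oakdale 0.8610, Pinehurst 0.6367, Ashgrove 0.5023.
Largest remainders: Oakdale, Pinehurst receive the extra seats.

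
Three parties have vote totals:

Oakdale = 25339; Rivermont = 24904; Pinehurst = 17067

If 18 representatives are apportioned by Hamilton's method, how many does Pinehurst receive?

4

Total 67310; standard divisor 67310/18 ≈ 3739.444.
Standard quotas: Oakdale 6.7761, Rivermont 6.6598, Pinehurst 4.5640.
Lower quotas: Oakdale 6, Rivermont 6, Pinehurst 4 (sum 16, leaving 2 seats).
Remainders in descending order: Oakdale 0.7761, Rivermont 0.6598, Pinehurst 0.5640.
The surplus seats go to Oakdale, Rivermont.
Pinehurst receives 4.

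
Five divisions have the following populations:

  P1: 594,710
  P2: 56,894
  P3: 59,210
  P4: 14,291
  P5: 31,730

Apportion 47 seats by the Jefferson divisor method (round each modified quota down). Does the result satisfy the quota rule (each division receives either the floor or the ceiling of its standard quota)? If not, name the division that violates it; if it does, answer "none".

P1

Standard quotas: P1 36.932, P2 3.533, P3 3.677, P4 0.887, P5 1.970.
Jefferson allocation: P1 39, P2 3, P3 3, P4 0, P5 2.
P1 has quota 36.932 (lower 36, upper 37) but receives 39 — outside the quota interval.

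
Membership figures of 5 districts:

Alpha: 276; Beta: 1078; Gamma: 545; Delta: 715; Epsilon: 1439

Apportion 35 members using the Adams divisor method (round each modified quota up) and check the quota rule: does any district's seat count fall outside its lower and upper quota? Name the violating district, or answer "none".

Standard quotas: Alpha 2.383, Beta 9.309, Gamma 4.706, Delta 6.174, Epsilon 12.427.
Adams allocation: Alpha 3, Beta 9, Gamma 5, Delta 6, Epsilon 12.
Every allocation lies between the lower and upper quota.

none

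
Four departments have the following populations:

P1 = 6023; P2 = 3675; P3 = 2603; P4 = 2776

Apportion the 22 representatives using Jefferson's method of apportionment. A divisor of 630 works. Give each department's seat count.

With modified divisor 630: modified quotas P1 9.560, P2 5.833, P3 4.132, P4 4.406.
Rounding down: P1 9, P2 5, P3 4, P4 4 (total 22).

P1 9, P2 5, P3 4, P4 4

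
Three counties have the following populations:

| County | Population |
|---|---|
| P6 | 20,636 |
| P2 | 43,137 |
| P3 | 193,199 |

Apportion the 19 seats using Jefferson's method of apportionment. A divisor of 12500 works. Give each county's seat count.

With modified divisor 12500: modified quotas P6 1.651, P2 3.451, P3 15.456.
Rounding down: P6 1, P2 3, P3 15 (total 19).

P6: 1, P2: 3, P3: 15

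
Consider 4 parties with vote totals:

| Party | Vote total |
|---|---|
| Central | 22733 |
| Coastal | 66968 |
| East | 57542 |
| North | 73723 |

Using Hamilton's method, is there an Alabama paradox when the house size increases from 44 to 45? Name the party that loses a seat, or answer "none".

At 44 seats: Central 5, Coastal 13, East 11, North 15.
At 45 seats: Central 4, Coastal 14, East 12, North 15.
Central drops from 5 to 4.

Central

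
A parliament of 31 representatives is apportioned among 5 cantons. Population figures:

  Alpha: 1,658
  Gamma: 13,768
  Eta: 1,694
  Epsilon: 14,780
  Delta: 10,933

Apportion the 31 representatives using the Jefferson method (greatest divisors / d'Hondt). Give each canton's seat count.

Alpha 1; Gamma 10; Eta 1; Epsilon 11; Delta 8

Standard divisor 42833/31 ≈ 1381.71; standard quotas: Alpha 1.200, Gamma 9.964, Eta 1.226, Epsilon 10.697, Delta 7.913.
Rounding down gives 1, 9, 1, 10, 7 = 28 seats, so the divisor must be adjusted.
With modified divisor 1300: modified quotas Alpha 1.275, Gamma 10.591, Eta 1.303, Epsilon 11.369, Delta 8.410.
Rounding down: Alpha 1, Gamma 10, Eta 1, Epsilon 11, Delta 8 (total 31).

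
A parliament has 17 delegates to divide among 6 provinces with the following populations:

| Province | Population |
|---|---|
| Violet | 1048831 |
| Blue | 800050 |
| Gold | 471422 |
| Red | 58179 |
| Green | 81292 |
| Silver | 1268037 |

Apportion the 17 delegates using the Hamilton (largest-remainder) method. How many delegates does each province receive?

Violet: 5, Blue: 4, Gold: 2, Red: 0, Green: 0, Silver: 6

Standard divisor: 3727811 ÷ 17 = 219283.
Standard quotas: Violet 4.7830, Blue 3.6485, Gold 2.1498, Red 0.2653, Green 0.3707, Silver 5.7827.
Lower quotas: Violet 4, Blue 3, Gold 2, Red 0, Green 0, Silver 5 (sum 14, leaving 3 seats).
Remainders in descending order: Violet 0.7830, Silver 0.7827, Blue 0.6485, Green 0.3707, Red 0.2653, Gold 0.1498.
The surplus seats go to Violet, Silver, Blue.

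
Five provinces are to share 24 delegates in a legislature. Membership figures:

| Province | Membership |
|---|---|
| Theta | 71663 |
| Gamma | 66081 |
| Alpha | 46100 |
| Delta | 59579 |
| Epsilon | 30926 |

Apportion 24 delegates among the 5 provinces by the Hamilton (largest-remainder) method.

Theta: 6, Gamma: 6, Alpha: 4, Delta: 5, Epsilon: 3

Standard divisor: 274349 ÷ 24 ≈ 11431.208.
Standard quotas: Theta 6.2691, Gamma 5.7808, Alpha 4.0328, Delta 5.2120, Epsilon 2.7054.
Lower quotas: Theta 6, Gamma 5, Alpha 4, Delta 5, Epsilon 2 (sum 22, leaving 2 seats).
Remainders in descending order: Gamma 0.7808, Epsilon 0.7054, Theta 0.2691, Delta 0.2120, Alpha 0.0328.
Largest remainders: Gamma, Epsilon receive the extra seats.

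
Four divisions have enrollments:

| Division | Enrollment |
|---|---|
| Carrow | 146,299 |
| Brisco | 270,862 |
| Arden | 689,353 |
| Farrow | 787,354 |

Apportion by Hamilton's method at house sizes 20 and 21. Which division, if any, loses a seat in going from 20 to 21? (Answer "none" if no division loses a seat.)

At 20 seats: Carrow 2, Brisco 3, Arden 7, Farrow 8.
At 21 seats: Carrow 1, Brisco 3, Arden 8, Farrow 9.
Carrow drops from 2 to 1.

Carrow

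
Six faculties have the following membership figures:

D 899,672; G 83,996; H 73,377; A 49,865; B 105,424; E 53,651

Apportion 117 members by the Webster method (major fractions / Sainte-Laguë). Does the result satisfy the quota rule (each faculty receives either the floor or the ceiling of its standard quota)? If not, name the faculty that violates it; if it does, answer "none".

D

Standard quotas: D 83.146, G 7.763, H 6.781, A 4.608, B 9.743, E 4.958.
Webster allocation: D 82, G 8, H 7, A 5, B 10, E 5.
D has quota 83.146 (lower 83, upper 84) but receives 82 — outside the quota interval.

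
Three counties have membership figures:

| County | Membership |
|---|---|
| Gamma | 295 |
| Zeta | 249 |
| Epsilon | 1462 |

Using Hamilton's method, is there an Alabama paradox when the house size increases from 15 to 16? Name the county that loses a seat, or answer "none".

none

At 15 seats: Gamma 2, Zeta 2, Epsilon 11.
At 16 seats: Gamma 2, Zeta 2, Epsilon 12.
No county's allocation decreased.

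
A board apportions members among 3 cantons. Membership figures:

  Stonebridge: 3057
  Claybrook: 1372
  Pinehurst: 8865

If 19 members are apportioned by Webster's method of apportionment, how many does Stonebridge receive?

Standard divisor 13294/19 ≈ 699.684; standard quotas: Stonebridge 4.369, Claybrook 1.961, Pinehurst 12.670.
Rounding to the nearest integer gives Stonebridge 4, Claybrook 2, Pinehurst 13 — total 19, matching the house size, so no adjustment is needed.
Stonebridge receives 4.

4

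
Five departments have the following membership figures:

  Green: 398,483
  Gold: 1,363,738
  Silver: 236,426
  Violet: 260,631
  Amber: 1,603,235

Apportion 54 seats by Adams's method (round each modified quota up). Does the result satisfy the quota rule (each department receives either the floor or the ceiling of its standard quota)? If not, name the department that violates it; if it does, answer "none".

Gold

Standard quotas: Green 5.571, Gold 19.066, Silver 3.305, Violet 3.644, Amber 22.414.
Adams allocation: Green 6, Gold 18, Silver 4, Violet 4, Amber 22.
Gold has quota 19.066 (lower 19, upper 20) but receives 18 — outside the quota interval.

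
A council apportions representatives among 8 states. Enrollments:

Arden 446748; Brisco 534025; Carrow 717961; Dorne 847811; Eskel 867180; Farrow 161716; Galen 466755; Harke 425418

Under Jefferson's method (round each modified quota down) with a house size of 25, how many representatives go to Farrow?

1

Standard divisor 4467614/25 ≈ 178704.56; standard quotas: Arden 2.500, Brisco 2.988, Carrow 4.018, Dorne 4.744, Eskel 4.853, Farrow 0.905, Galen 2.612, Harke 2.381.
Rounding down gives 2, 2, 4, 4, 4, 0, 2, 2 = 20 seats, so the divisor must be adjusted.
With modified divisor 152300: modified quotas Arden 2.933, Brisco 3.506, Carrow 4.714, Dorne 5.567, Eskel 5.694, Farrow 1.062, Galen 3.065, Harke 2.793.
Rounding down: Arden 2, Brisco 3, Carrow 4, Dorne 5, Eskel 5, Farrow 1, Galen 3, Harke 2 (total 25).
Farrow receives 1.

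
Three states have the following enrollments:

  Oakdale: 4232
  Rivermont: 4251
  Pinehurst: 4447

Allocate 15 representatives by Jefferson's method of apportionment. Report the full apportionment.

Oakdale 5; Rivermont 5; Pinehurst 5

Standard divisor 12930/15 ≈ 862; standard quotas: Oakdale 4.910, Rivermont 4.932, Pinehurst 5.159.
Rounding down gives 4, 4, 5 = 13 seats, so the divisor must be adjusted.
With modified divisor 800: modified quotas Oakdale 5.290, Rivermont 5.314, Pinehurst 5.559.
Rounding down: Oakdale 5, Rivermont 5, Pinehurst 5 (total 15).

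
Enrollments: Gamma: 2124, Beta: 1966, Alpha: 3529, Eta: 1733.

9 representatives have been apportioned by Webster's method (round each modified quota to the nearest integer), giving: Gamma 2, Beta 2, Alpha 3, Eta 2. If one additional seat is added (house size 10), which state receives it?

Priority for the next seat is population ÷ (current seats + 0.5).
Priorities: Gamma 849.600, Beta 786.400, Alpha 1008.286, Eta 693.200.
Highest priority: Alpha.

Alpha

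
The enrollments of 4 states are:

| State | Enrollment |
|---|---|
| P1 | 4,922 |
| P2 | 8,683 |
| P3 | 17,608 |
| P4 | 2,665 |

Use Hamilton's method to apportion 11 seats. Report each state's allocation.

P1 1, P2 3, P3 6, P4 1

Total 33878; standard divisor 33878/11 ≈ 3079.818.
Standard quotas: P1 1.5981, P2 2.8193, P3 5.7172, P4 0.8653.
Lower quotas: P1 1, P2 2, P3 5, P4 0 (sum 8, leaving 3 seats).
Remainders in descending order: P4 0.8653, P2 0.8193, P3 0.7172, P1 0.5981.
Largest remainders: P4, P2, P3 receive the extra seats.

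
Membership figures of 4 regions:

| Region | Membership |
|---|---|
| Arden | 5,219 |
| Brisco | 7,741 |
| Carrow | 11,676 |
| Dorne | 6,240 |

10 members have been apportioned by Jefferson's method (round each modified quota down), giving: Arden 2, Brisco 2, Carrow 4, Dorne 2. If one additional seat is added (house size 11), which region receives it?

Brisco

Priority for the next seat is population ÷ (current seats + 1).
Priorities: Arden 1739.667, Brisco 2580.333, Carrow 2335.200, Dorne 2080.000.
Highest priority: Brisco.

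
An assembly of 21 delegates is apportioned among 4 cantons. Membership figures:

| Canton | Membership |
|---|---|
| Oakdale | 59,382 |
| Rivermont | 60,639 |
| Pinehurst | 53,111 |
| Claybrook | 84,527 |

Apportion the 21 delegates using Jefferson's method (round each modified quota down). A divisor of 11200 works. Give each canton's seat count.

Oakdale 5; Rivermont 5; Pinehurst 4; Claybrook 7

With modified divisor 11200: modified quotas Oakdale 5.302, Rivermont 5.414, Pinehurst 4.742, Claybrook 7.547.
Rounding down: Oakdale 5, Rivermont 5, Pinehurst 4, Claybrook 7 (total 21).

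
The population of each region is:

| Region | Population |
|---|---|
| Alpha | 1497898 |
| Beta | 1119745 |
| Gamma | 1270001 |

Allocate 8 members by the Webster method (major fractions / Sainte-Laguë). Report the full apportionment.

Standard divisor 3887644/8 ≈ 485955.5; standard quotas: Alpha 3.082, Beta 2.304, Gamma 2.613.
Rounding to the nearest integer gives Alpha 3, Beta 2, Gamma 3 — total 8, matching the house size, so no adjustment is needed.

Alpha=3, Beta=2, Gamma=3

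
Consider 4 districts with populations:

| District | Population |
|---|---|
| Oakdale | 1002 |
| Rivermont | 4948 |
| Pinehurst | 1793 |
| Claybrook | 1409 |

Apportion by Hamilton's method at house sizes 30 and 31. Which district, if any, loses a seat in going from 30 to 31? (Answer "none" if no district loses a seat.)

At 30 seats: Oakdale 3, Rivermont 16, Pinehurst 6, Claybrook 5.
At 31 seats: Oakdale 3, Rivermont 17, Pinehurst 6, Claybrook 5.
No district's allocation decreased.

none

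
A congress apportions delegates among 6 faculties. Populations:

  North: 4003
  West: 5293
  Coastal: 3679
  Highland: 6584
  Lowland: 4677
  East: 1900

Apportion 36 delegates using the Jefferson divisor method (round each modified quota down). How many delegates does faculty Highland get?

Standard divisor 26136/36 ≈ 726; standard quotas: North 5.514, West 7.291, Coastal 5.067, Highland 9.069, Lowland 6.442, East 2.617.
Rounding down gives 5, 7, 5, 9, 6, 2 = 34 seats, so the divisor must be adjusted.
With modified divisor 664: modified quotas North 6.029, West 7.971, Coastal 5.541, Highland 9.916, Lowland 7.044, East 2.861.
Rounding down: North 6, West 7, Coastal 5, Highland 9, Lowland 7, East 2 (total 36).
Highland receives 9.

9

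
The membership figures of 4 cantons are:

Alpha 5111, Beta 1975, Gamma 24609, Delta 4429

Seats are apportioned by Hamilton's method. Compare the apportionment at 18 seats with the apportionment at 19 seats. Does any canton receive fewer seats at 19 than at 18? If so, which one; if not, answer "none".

At 18 seats: Alpha 3, Beta 1, Gamma 12, Delta 2.
At 19 seats: Alpha 3, Beta 1, Gamma 13, Delta 2.
No canton's allocation decreased.

none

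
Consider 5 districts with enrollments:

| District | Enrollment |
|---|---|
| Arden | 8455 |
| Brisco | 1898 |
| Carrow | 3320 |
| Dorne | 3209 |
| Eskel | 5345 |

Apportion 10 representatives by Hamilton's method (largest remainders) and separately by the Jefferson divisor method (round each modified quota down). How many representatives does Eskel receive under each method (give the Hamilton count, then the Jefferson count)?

2 and 3

Hamilton: Arden 4, Brisco 1, Carrow 2, Dorne 1, Eskel 2.
Jefferson: Arden 4, Brisco 1, Carrow 1, Dorne 1, Eskel 3.
Eskel gets 2 under Hamilton and 3 under Jefferson.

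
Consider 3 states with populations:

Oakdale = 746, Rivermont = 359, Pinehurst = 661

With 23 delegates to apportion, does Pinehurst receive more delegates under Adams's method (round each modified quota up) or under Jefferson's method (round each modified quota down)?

Adams: Oakdale 10, Rivermont 5, Pinehurst 8.
Jefferson: Oakdale 10, Rivermont 4, Pinehurst 9.
Pinehurst gets 8 under Adams and 9 under Jefferson.

Jefferson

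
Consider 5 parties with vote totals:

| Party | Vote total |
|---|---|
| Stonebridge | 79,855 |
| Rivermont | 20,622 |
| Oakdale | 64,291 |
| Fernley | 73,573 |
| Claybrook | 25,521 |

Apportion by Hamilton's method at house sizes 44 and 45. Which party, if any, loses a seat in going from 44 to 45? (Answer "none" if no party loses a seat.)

At 44 seats: Stonebridge 13, Rivermont 4, Oakdale 11, Fernley 12, Claybrook 4.
At 45 seats: Stonebridge 14, Rivermont 3, Oakdale 11, Fernley 13, Claybrook 4.
Rivermont drops from 4 to 3.

Rivermont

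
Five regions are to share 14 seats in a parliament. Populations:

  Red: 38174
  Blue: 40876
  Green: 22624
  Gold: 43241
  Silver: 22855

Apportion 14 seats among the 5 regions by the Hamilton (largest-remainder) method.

Total 167770; standard divisor 167770/14 ≈ 11983.571.
Standard quotas: Red 3.1855, Blue 3.4110, Green 1.8879, Gold 3.6084, Silver 1.9072.
Lower quotas: Red 3, Blue 3, Green 1, Gold 3, Silver 1 (sum 11, leaving 3 seats).
Remainders in descending order: Silver 0.9072, Green 0.8879, Gold 0.6084, Blue 0.4110, Red 0.1855.
Largest remainders: Silver, Green, Gold receive the extra seats.

Red: 3; Blue: 3; Green: 2; Gold: 4; Silver: 2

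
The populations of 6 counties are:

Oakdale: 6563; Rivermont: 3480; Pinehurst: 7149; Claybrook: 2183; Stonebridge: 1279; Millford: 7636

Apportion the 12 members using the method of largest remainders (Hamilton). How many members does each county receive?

Oakdale 3, Rivermont 1, Pinehurst 3, Claybrook 1, Stonebridge 1, Millford 3

Total 28290; standard divisor 28290/12 ≈ 2357.5.
Standard quotas: Oakdale 2.7839, Rivermont 1.4761, Pinehurst 3.0324, Claybrook 0.9260, Stonebridge 0.5425, Millford 3.2390.
Lower quotas: Oakdale 2, Rivermont 1, Pinehurst 3, Claybrook 0, Stonebridge 0, Millford 3 (sum 9, leaving 3 seats).
Remainders in descending order: Claybrook 0.9260, Oakdale 0.7839, Stonebridge 0.5425, Rivermont 0.4761, Millford 0.2390, Pinehurst 0.0324.
The surplus seats go to Claybrook, Oakdale, Stonebridge.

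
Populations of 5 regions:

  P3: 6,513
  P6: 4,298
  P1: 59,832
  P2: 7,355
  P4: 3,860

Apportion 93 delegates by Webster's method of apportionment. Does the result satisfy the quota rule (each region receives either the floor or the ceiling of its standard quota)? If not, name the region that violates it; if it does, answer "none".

Standard quotas: P3 7.400, P6 4.883, P1 67.976, P2 8.356, P4 4.385.
Webster allocation: P3 7, P6 5, P1 69, P2 8, P4 4.
P1 has quota 67.976 (lower 67, upper 68) but receives 69 — outside the quota interval.

P1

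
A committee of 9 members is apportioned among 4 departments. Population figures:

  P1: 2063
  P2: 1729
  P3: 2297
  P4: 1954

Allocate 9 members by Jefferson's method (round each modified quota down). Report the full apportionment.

Standard divisor 8043/9 ≈ 893.667; standard quotas: P1 2.308, P2 1.935, P3 2.570, P4 2.186.
Rounding down gives 2, 1, 2, 2 = 7 seats, so the divisor must be adjusted.
With modified divisor 700: modified quotas P1 2.947, P2 2.470, P3 3.281, P4 2.791.
Rounding down: P1 2, P2 2, P3 3, P4 2 (total 9).

P1: 2, P2: 2, P3: 3, P4: 2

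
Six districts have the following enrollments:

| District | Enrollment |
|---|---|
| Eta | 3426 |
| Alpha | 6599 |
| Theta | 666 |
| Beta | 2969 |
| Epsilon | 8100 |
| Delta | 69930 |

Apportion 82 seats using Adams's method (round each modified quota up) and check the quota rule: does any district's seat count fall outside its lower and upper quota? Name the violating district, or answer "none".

Delta

Standard quotas: Eta 3.064, Alpha 5.902, Theta 0.596, Beta 2.655, Epsilon 7.244, Delta 62.540.
Adams allocation: Eta 3, Alpha 6, Theta 1, Beta 3, Epsilon 8, Delta 61.
Delta has quota 62.540 (lower 62, upper 63) but receives 61 — outside the quota interval.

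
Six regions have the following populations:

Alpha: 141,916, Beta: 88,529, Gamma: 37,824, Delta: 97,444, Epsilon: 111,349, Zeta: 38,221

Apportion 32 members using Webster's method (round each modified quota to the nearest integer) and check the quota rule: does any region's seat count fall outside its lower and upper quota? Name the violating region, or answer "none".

Standard quotas: Alpha 8.813, Beta 5.498, Gamma 2.349, Delta 6.051, Epsilon 6.915, Zeta 2.374.
Webster allocation: Alpha 9, Beta 6, Gamma 2, Delta 6, Epsilon 7, Zeta 2.
Every allocation lies between the lower and upper quota.

none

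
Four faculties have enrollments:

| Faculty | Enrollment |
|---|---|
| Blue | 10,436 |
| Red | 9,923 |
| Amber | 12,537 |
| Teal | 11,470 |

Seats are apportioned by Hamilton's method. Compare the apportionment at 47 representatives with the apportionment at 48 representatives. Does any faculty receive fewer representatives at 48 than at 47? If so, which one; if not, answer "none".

none

At 47 seats: Blue 11, Red 11, Amber 13, Teal 12.
At 48 seats: Blue 11, Red 11, Amber 14, Teal 12.
No faculty's allocation decreased.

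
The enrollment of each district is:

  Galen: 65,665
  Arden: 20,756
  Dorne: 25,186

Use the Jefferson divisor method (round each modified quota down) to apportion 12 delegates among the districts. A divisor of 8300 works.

Galen 7, Arden 2, Dorne 3

With modified divisor 8300: modified quotas Galen 7.911, Arden 2.501, Dorne 3.034.
Rounding down: Galen 7, Arden 2, Dorne 3 (total 12).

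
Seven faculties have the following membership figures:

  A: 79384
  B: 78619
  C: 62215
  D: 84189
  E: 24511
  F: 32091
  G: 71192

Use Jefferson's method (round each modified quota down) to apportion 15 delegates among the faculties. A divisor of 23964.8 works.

With modified divisor 23964.8: modified quotas A 3.313, B 3.281, C 2.596, D 3.513, E 1.023, F 1.339, G 2.971.
Rounding down: A 3, B 3, C 2, D 3, E 1, F 1, G 2 (total 15).

A 3; B 3; C 2; D 3; E 1; F 1; G 2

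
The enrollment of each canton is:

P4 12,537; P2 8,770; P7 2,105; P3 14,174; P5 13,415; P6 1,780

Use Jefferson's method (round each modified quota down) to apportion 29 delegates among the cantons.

P4 7; P2 5; P7 1; P3 8; P5 7; P6 1

Standard divisor 52781/29 ≈ 1820.034; standard quotas: P4 6.888, P2 4.819, P7 1.157, P3 7.788, P5 7.371, P6 0.978.
Rounding down gives 6, 4, 1, 7, 7, 0 = 25 seats, so the divisor must be adjusted.
With modified divisor 1700: modified quotas P4 7.375, P2 5.159, P7 1.238, P3 8.338, P5 7.891, P6 1.047.
Rounding down: P4 7, P2 5, P7 1, P3 8, P5 7, P6 1 (total 29).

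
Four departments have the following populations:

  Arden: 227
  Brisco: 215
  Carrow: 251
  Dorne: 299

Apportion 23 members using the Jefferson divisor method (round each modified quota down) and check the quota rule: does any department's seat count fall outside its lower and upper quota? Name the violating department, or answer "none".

Standard quotas: Arden 5.263, Brisco 4.985, Carrow 5.820, Dorne 6.932.
Jefferson allocation: Arden 5, Brisco 5, Carrow 6, Dorne 7.
Every allocation lies between the lower and upper quota.

none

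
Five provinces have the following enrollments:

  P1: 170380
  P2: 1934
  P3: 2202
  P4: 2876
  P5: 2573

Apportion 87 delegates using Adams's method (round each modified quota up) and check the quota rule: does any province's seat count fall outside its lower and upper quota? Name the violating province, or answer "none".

Standard quotas: P1 82.366, P2 0.935, P3 1.065, P4 1.390, P5 1.244.
Adams allocation: P1 80, P2 1, P3 2, P4 2, P5 2.
P1 has quota 82.366 (lower 82, upper 83) but receives 80 — outside the quota interval.

P1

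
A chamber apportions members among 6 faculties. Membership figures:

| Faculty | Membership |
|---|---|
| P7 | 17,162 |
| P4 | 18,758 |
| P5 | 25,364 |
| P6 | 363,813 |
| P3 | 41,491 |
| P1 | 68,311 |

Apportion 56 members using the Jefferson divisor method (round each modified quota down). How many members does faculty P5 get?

Standard divisor 534899/56 ≈ 9551.768; standard quotas: P7 1.797, P4 1.964, P5 2.655, P6 38.089, P3 4.344, P1 7.152.
Rounding down gives 1, 1, 2, 38, 4, 7 = 53 seats, so the divisor must be adjusted.
With modified divisor 9000: modified quotas P7 1.907, P4 2.084, P5 2.818, P6 40.424, P3 4.610, P1 7.590.
Rounding down: P7 1, P4 2, P5 2, P6 40, P3 4, P1 7 (total 56).
P5 receives 2.

2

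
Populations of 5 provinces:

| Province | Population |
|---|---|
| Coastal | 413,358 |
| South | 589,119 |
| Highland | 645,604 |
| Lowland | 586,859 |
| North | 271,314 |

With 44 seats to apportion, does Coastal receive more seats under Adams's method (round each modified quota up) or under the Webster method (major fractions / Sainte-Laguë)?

Adams

Adams: Coastal 8, South 10, Highland 11, Lowland 10, North 5.
Webster: Coastal 7, South 10, Highland 12, Lowland 10, North 5.
Coastal gets 8 under Adams and 7 under Webster.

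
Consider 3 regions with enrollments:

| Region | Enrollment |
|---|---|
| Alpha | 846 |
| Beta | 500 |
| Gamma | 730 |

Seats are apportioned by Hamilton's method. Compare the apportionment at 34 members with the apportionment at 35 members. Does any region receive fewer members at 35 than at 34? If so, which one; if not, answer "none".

At 34 seats: Alpha 14, Beta 8, Gamma 12.
At 35 seats: Alpha 14, Beta 9, Gamma 12.
No region's allocation decreased.

none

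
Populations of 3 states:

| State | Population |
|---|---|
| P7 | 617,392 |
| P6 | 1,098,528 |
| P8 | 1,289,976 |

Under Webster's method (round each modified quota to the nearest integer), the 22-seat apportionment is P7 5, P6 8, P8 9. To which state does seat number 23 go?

P8

Priority for the next seat is population ÷ (current seats + 0.5).
Priorities: P7 112253.091, P6 129238.588, P8 135786.947.
Highest priority: P8.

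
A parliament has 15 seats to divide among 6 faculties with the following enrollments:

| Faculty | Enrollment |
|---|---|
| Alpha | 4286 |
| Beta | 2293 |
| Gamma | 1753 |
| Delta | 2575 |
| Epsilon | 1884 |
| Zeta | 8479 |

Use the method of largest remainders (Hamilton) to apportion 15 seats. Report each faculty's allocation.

Alpha: 3, Beta: 2, Gamma: 1, Delta: 2, Epsilon: 1, Zeta: 6

The standard divisor is 21270/15 = 1418.
Standard quotas: Alpha 3.0226, Beta 1.6171, Gamma 1.2362, Delta 1.8159, Epsilon 1.3286, Zeta 5.9795.
Lower quotas: Alpha 3, Beta 1, Gamma 1, Delta 1, Epsilon 1, Zeta 5 (sum 12, leaving 3 seats).
Remainders in descending order: Zeta 0.9795, Delta 0.8159, Beta 0.6171, Epsilon 0.3286, Gamma 0.2362, Alpha 0.0226.
Largest remainders: Zeta, Delta, Beta receive the extra seats.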